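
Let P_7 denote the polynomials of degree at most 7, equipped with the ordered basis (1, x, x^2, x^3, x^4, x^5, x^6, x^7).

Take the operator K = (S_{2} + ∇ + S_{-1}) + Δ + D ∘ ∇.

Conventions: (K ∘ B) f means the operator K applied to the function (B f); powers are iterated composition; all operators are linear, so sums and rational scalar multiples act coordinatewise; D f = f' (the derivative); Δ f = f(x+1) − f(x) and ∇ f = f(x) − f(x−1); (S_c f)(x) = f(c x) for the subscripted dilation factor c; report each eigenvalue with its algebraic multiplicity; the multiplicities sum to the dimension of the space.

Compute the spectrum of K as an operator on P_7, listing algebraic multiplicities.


image of 1: 2
image of x: x + 2
image of x^2: 5x^2 + 4x + 2
image of x^3: 7x^3 + 6x^2 + 6x - 1
image of x^4: 17x^4 + 8x^3 + 12x^2 - 4x + 4
image of x^5: 31x^5 + 10x^4 + 20x^3 - 10x^2 + 20x - 3
image of x^6: 65x^6 + 12x^5 + 30x^4 - 20x^3 + 60x^2 - 18x + 6
image of x^7: 127x^7 + 14x^6 + 42x^5 - 35x^4 + 140x^3 - 63x^2 + 42x - 5
the matrix is upper triangular; its diagonal is (2, 1, 5, 7, 17, 31, 65, 127)
for a triangular matrix the eigenvalues are the diagonal entries, with algebraic multiplicity their repetition count

λ = 1 (multiplicity 1), λ = 2 (multiplicity 1), λ = 5 (multiplicity 1), λ = 7 (multiplicity 1), λ = 17 (multiplicity 1), λ = 31 (multiplicity 1), λ = 65 (multiplicity 1), λ = 127 (multiplicity 1)


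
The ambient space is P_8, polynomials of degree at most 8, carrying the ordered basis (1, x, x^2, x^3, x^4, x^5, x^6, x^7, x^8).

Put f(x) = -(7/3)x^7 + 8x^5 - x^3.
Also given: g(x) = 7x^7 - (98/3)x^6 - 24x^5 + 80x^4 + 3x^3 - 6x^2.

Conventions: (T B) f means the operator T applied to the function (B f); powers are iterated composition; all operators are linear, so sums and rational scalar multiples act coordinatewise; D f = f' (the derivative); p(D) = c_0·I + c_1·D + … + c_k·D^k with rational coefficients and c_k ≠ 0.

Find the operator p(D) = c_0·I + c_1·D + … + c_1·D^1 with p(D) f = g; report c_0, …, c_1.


D^0 f = -(7/3)x^7 + 8x^5 - x^3
D^1 f = -(49/3)x^6 + 40x^4 - 3x^2
matching coefficients of g against c_0 f + c_1 Df + … from the top degree down determines the c_i
solution: c_0 = -3, c_1 = 2

c_0 = -3, c_1 = 2


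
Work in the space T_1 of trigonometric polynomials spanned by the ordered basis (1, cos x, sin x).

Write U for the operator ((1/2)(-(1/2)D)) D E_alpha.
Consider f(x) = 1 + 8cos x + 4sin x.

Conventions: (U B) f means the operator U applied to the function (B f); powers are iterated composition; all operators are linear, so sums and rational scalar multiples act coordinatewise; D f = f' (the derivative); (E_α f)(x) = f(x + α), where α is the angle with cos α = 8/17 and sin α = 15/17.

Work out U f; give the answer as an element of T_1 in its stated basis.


g(x) = (31/17)cos x - (22/17)sin x

E_alpha f = 1 + (124/17)cos x - (88/17)sin x
D E_alpha f = -(88/17)cos x - (124/17)sin x
D (D E_alpha) f = -(124/17)cos x + (88/17)sin x
(-(1/2)D) (D E_alpha) f = (62/17)cos x - (44/17)sin x
((1/2)(-(1/2)D)) (D E_alpha) f = (31/17)cos x - (22/17)sin x


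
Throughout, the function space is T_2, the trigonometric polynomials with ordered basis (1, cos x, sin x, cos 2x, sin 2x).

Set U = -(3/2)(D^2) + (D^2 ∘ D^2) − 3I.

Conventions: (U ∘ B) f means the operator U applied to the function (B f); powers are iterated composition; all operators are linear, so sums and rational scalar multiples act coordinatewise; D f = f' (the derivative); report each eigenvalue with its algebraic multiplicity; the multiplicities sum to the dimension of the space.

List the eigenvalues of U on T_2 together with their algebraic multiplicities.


image of 1: -3
image of cos x: -(1/2)cos x
image of sin x: -(1/2)sin x
image of cos 2x: 19cos 2x
image of sin 2x: 19sin 2x
the matrix is diagonal; its diagonal is (-3, -1/2, -1/2, 19, 19)
for a triangular matrix the eigenvalues are the diagonal entries, with algebraic multiplicity their repetition count

λ = -3 (multiplicity 1), λ = -1/2 (multiplicity 2), λ = 19 (multiplicity 2)


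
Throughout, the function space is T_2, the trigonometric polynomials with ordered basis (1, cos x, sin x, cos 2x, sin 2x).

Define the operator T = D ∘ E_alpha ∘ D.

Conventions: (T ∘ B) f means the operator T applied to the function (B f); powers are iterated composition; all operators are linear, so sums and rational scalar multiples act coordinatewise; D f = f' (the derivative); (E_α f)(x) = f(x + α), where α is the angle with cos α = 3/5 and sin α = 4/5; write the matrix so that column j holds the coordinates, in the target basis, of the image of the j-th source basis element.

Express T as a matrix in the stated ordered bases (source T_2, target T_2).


image of 1: 0
image of cos x: -(3/5)cos x + (4/5)sin x
image of sin x: -(4/5)cos x - (3/5)sin x
image of cos 2x: (28/25)cos 2x + (96/25)sin 2x
image of sin 2x: -(96/25)cos 2x + (28/25)sin 2x
each image's coordinates form column j of the matrix

the matrix is [[0, 0, 0, 0, 0]; [0, -3/5, -4/5, 0, 0]; [0, 4/5, -3/5, 0, 0]; [0, 0, 0, 28/25, -96/25]; [0, 0, 0, 96/25, 28/25]] (rows listed top to bottom)


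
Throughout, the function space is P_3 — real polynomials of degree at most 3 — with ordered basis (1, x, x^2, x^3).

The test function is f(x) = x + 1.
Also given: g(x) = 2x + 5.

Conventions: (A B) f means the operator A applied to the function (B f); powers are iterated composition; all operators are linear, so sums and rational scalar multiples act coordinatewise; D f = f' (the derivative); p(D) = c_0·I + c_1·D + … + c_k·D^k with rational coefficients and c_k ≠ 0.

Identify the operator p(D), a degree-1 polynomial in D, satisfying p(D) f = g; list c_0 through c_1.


D^0 f = x + 1
D^1 f = 1
matching coefficients of g against c_0 f + c_1 Df + … from the top degree down determines the c_i
solution: c_0 = 2, c_1 = 3

c_0 = 2, c_1 = 3


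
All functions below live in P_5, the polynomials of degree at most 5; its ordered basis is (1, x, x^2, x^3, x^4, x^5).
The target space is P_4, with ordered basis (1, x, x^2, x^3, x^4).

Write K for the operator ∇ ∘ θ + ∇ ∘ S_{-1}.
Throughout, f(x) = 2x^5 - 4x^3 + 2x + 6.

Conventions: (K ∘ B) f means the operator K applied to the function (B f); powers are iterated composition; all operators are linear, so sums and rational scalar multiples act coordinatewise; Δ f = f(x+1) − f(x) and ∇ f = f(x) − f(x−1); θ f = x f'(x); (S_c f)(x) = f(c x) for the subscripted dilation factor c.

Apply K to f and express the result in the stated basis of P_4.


g(x) = 40x^4 - 80x^3 + 56x^2 - 16x

θ f = 10x^5 - 12x^3 + 2x
∇ θ f = 50x^4 - 100x^3 + 64x^2 - 14x
S_{-1} f = -2x^5 + 4x^3 - 2x + 6
∇ S_{-1} f = -10x^4 + 20x^3 - 8x^2 - 2x
(∇ ∘ θ + ∇ ∘ S_{-1}) f = 40x^4 - 80x^3 + 56x^2 - 16x


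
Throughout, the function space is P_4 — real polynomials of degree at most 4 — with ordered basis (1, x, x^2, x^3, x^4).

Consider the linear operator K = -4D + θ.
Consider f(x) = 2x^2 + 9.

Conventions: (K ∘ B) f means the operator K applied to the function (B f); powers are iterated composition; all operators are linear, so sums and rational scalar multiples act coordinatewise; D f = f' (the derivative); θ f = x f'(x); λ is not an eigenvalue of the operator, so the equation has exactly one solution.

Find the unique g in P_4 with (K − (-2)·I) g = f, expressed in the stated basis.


the result is g(x) = (1/2)x^2 + (4/3)x + 43/6

write g with unknown coordinates in the stated basis and equate coefficients in (K − (-2)·I) g = f
solving from the highest basis element down gives g = (1/2)x^2 + (4/3)x + 43/6
check: K g = x^2 - (8/3)x - 16/3
so K g − (-2)·g = 2x^2 + 9 = f ✓


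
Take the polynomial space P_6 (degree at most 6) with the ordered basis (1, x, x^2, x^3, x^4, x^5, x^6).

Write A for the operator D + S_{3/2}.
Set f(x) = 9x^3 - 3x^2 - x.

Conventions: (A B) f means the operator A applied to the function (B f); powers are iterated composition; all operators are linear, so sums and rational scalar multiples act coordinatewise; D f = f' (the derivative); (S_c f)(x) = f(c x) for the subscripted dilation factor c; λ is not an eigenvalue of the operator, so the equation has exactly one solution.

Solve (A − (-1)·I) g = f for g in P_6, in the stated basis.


write g with unknown coordinates in the stated basis and equate coefficients in (A − (-1)·I) g = f
solving from the highest basis element down gives g = (72/35)x^3 - (1284/455)x^2 + (4226/2275)x - 2113/2275
check: A g = (243/35)x^3 - (81/455)x^2 - (6501/2275)x + 2113/2275
so A g − (-1)·g = 9x^3 - 3x^2 - x = f ✓

g(x) = (72/35)x^3 - (1284/455)x^2 + (4226/2275)x - 2113/2275


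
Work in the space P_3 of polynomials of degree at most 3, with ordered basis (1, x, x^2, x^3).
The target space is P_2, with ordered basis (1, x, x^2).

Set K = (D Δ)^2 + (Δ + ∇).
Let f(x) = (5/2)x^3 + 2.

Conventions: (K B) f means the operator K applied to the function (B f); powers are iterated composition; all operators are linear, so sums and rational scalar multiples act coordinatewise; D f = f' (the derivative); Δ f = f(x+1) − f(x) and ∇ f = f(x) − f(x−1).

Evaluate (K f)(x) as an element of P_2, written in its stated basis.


Δ f = (15/2)x^2 + (15/2)x + 5/2
D Δ f = 15x + 15/2
Δ (D Δ) f = 15
D Δ (D Δ) f = 0
Δ f = (15/2)x^2 + (15/2)x + 5/2
∇ f = (15/2)x^2 - (15/2)x + 5/2
(Δ + ∇) f = 15x^2 + 5
((D Δ)^2 + (Δ + ∇)) f = 15x^2 + 5

the image equals g(x) = 15x^2 + 5


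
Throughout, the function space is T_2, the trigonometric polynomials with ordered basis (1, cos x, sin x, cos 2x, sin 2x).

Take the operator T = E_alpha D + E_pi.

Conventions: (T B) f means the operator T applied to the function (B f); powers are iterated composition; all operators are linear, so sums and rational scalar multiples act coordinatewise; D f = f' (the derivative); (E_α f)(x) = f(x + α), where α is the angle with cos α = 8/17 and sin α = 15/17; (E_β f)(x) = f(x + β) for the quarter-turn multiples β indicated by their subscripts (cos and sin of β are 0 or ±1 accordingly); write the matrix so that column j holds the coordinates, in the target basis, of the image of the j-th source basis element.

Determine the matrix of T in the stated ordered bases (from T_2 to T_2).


image of 1: 1
image of cos x: -(32/17)cos x - (8/17)sin x
image of sin x: (8/17)cos x - (32/17)sin x
image of cos 2x: -(191/289)cos 2x + (322/289)sin 2x
image of sin 2x: -(322/289)cos 2x - (191/289)sin 2x
each image's coordinates form column j of the matrix

the matrix is [[1, 0, 0, 0, 0]; [0, -32/17, 8/17, 0, 0]; [0, -8/17, -32/17, 0, 0]; [0, 0, 0, -191/289, -322/289]; [0, 0, 0, 322/289, -191/289]] (rows listed top to bottom)


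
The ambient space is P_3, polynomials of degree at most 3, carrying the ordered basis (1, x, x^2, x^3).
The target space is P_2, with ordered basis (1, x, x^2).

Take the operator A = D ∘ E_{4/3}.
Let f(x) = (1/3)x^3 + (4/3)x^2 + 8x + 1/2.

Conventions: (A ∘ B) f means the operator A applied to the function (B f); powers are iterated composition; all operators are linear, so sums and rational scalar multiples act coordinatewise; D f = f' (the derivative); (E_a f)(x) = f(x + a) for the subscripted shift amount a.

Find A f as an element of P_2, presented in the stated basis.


E_{4/3} f = (1/3)x^3 + (8/3)x^2 + (40/3)x + 2321/162
D E_{4/3} f = x^2 + (16/3)x + 40/3

g(x) = x^2 + (16/3)x + 40/3


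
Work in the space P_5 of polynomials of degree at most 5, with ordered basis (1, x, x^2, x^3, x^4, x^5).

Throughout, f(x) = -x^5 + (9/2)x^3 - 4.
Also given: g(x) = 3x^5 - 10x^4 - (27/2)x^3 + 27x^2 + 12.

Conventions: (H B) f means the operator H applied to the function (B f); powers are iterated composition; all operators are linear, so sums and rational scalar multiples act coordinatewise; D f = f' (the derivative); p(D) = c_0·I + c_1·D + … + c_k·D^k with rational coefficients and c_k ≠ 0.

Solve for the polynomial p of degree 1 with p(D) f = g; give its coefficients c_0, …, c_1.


D^0 f = -x^5 + (9/2)x^3 - 4
D^1 f = -5x^4 + (27/2)x^2
matching coefficients of g against c_0 f + c_1 Df + … from the top degree down determines the c_i
solution: c_0 = -3, c_1 = 2

c_0 = -3, c_1 = 2


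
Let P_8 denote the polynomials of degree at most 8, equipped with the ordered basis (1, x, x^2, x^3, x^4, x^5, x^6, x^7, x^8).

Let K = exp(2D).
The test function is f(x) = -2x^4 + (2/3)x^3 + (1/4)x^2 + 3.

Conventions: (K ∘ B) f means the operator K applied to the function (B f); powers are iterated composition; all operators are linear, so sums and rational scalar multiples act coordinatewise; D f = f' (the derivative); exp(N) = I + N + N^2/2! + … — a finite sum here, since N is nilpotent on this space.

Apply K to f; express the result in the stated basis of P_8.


g(x) = -2x^4 - (46/3)x^3 - (175/4)x^2 - 55x - 68/3

order-1 term: -16x^3 + 4x^2 + x
order-2 term: -48x^2 + 8x + 1
order-3 term: -64x + 16/3
order-4 term: -32
the series for exp(2D) f terminates at order 4
exp(2D) f = -2x^4 - (46/3)x^3 - (175/4)x^2 - 55x - 68/3


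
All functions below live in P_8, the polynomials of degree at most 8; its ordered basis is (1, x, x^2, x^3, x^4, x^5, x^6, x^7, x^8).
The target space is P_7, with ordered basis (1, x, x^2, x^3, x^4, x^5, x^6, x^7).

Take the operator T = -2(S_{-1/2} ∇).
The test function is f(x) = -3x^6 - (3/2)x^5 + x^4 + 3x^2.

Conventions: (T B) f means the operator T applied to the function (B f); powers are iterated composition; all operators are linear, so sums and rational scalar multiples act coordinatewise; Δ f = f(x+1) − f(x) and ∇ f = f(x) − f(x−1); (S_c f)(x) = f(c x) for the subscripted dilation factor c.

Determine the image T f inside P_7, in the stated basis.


∇ f = -18x^5 + (75/2)x^4 - 41x^3 + 24x^2 - (1/2)x - 5/2
S_{-1/2} ∇ f = (9/16)x^5 + (75/32)x^4 + (41/8)x^3 + 6x^2 + (1/4)x - 5/2
(-2(S_{-1/2} ∇)) f = -(9/8)x^5 - (75/16)x^4 - (41/4)x^3 - 12x^2 - (1/2)x + 5

the result is g(x) = -(9/8)x^5 - (75/16)x^4 - (41/4)x^3 - 12x^2 - (1/2)x + 5


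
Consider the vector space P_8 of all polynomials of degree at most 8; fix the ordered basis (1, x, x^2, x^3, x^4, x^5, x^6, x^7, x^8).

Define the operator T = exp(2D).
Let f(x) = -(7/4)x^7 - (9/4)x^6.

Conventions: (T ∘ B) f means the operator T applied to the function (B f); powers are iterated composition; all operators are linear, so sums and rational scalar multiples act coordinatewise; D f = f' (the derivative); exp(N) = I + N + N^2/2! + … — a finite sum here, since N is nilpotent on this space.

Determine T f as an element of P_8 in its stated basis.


order-1 term: -(49/2)x^6 - 27x^5
order-2 term: -147x^5 - 135x^4
order-3 term: -490x^4 - 360x^3
order-4 term: -980x^3 - 540x^2
order-5 term: -1176x^2 - 432x
order-6 term: -784x - 144
order-7 term: -224
the series for exp(2D) f terminates at order 7
exp(2D) f = -(7/4)x^7 - (107/4)x^6 - 174x^5 - 625x^4 - 1340x^3 - 1716x^2 - 1216x - 368

the image equals g(x) = -(7/4)x^7 - (107/4)x^6 - 174x^5 - 625x^4 - 1340x^3 - 1716x^2 - 1216x - 368


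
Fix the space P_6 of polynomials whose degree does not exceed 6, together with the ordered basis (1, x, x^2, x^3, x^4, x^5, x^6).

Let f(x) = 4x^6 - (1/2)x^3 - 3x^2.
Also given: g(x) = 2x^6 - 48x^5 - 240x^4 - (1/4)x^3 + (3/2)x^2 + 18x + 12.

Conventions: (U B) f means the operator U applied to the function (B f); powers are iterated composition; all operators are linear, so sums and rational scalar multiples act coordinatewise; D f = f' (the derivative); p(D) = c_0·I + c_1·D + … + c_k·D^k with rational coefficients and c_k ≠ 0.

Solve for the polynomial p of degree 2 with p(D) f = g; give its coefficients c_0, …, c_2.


c_0 = 1/2, c_1 = -2, c_2 = -2

D^0 f = 4x^6 - (1/2)x^3 - 3x^2
D^1 f = 24x^5 - (3/2)x^2 - 6x
D^2 f = 120x^4 - 3x - 6
matching coefficients of g against c_0 f + c_1 Df + … from the top degree down determines the c_i
solution: c_0 = 1/2, c_1 = -2, c_2 = -2


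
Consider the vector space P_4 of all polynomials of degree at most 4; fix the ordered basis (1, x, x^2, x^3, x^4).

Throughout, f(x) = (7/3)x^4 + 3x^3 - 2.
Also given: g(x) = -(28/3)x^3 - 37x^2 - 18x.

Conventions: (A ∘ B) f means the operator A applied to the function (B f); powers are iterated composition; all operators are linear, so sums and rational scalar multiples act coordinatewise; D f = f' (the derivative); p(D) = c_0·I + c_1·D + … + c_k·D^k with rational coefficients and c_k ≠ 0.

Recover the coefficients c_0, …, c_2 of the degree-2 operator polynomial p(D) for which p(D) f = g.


D^0 f = (7/3)x^4 + 3x^3 - 2
D^1 f = (28/3)x^3 + 9x^2
D^2 f = 28x^2 + 18x
matching coefficients of g against c_0 f + c_1 Df + … from the top degree down determines the c_i
solution: c_0 = 0, c_1 = -1, c_2 = -1

c_0 = 0, c_1 = -1, c_2 = -1


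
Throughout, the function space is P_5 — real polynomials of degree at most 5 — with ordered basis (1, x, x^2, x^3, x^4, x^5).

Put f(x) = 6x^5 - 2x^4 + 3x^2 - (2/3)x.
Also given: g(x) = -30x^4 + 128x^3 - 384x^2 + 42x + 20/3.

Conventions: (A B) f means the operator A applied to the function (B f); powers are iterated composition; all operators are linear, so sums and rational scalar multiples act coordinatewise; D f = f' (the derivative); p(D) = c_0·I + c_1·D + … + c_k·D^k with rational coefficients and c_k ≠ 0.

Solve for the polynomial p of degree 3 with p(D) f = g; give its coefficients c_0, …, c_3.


D^0 f = 6x^5 - 2x^4 + 3x^2 - (2/3)x
D^1 f = 30x^4 - 8x^3 + 6x - 2/3
D^2 f = 120x^3 - 24x^2 + 6
D^3 f = 360x^2 - 48x
matching coefficients of g against c_0 f + c_1 Df + … from the top degree down determines the c_i
solution: c_0 = 0, c_1 = -1, c_2 = 1, c_3 = -1

p(D) = -D + D^2 − D^3, i.e. c_0 = 0, c_1 = -1, c_2 = 1, c_3 = -1


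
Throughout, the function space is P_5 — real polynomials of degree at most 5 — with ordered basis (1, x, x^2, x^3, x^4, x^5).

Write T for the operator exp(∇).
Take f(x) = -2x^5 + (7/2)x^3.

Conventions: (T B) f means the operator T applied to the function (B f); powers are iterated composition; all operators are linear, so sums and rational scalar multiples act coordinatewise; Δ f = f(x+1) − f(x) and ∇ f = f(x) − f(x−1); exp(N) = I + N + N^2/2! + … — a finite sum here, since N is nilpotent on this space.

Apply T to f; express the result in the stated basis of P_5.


the result is g(x) = -2x^5 - 10x^4 + (7/2)x^3 + (61/2)x^2 - 10x - 15/2

order-1 term: -10x^4 + 20x^3 - (19/2)x^2 - (1/2)x + 3/2
order-2 term: -20x^3 + 60x^2 - (119/2)x + 39/2
order-3 term: -20x^2 + 60x - 93/2
order-4 term: -10x + 20
order-5 term: -2
the series for exp(∇) f terminates at order 5
exp(∇) f = -2x^5 - 10x^4 + (7/2)x^3 + (61/2)x^2 - 10x - 15/2


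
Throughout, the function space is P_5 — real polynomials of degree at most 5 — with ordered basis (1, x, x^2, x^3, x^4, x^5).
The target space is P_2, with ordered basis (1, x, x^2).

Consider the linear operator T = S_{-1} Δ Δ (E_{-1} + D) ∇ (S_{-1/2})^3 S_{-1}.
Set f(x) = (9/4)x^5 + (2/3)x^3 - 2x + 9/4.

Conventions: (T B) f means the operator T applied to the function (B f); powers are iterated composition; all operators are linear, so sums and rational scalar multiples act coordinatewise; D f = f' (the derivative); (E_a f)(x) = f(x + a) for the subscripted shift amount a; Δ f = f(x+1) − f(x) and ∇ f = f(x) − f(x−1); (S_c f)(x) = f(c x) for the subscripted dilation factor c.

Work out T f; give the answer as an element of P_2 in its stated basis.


the image equals g(x) = (135/32768)x^2 - (135/32768)x + 917/65536

S_{-1} f = -(9/4)x^5 - (2/3)x^3 + 2x + 9/4
S_{-1/2} S_{-1} f = (9/128)x^5 + (1/12)x^3 - x + 9/4
S_{-1/2} S_{-1/2} S_{-1} f = -(9/4096)x^5 - (1/96)x^3 + (1/2)x + 9/4
S_{-1/2} S_{-1/2} S_{-1/2} S_{-1} f = (9/131072)x^5 + (1/768)x^3 - (1/4)x + 9/4
∇ (S_{-1/2})^3 S_{-1} f = (45/131072)x^4 - (45/65536)x^3 + (301/65536)x^2 - (557/131072)x - 97765/393216
E_{-1} ∇ (S_{-1/2})^3 S_{-1} f = (45/131072)x^4 - (135/65536)x^3 + (571/65536)x^2 - (2211/131072)x - 93883/393216
D ∇ (S_{-1/2})^3 S_{-1} f = (45/32768)x^3 - (135/65536)x^2 + (301/32768)x - 557/131072
(E_{-1} + D) ∇ (S_{-1/2})^3 S_{-1} f = (45/131072)x^4 - (45/65536)x^3 + (109/16384)x^2 - (1007/131072)x - 47777/196608
Δ ((E_{-1} + D) ∇ (S_{-1/2})^3) S_{-1} f = (45/32768)x^3 + (827/65536)x - 45/32768
Δ Δ ((E_{-1} + D) ∇ (S_{-1/2})^3) S_{-1} f = (135/32768)x^2 + (135/32768)x + 917/65536
S_{-1} Δ Δ ((E_{-1} + D) ∇ (S_{-1/2})^3) S_{-1} f = (135/32768)x^2 - (135/32768)x + 917/65536


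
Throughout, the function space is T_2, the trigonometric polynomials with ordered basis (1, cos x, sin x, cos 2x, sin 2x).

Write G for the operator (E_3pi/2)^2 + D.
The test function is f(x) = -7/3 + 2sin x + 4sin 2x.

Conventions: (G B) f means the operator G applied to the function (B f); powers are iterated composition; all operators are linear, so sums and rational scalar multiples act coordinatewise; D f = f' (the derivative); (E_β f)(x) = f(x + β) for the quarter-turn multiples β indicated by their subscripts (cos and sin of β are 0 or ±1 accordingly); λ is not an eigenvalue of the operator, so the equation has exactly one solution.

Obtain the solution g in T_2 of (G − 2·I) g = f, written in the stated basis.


write g with unknown coordinates in the stated basis and equate coefficients in (G − 2·I) g = f
solving from the highest basis element down gives g = 7/3 - (1/5)cos x - (3/5)sin x - (8/5)cos 2x - (4/5)sin 2x
check: G g = 7/3 - (2/5)cos x + (4/5)sin x - (16/5)cos 2x + (12/5)sin 2x
so G g − 2·g = -7/3 + 2sin x + 4sin 2x = f ✓

the result is g(x) = 7/3 - (1/5)cos x - (3/5)sin x - (8/5)cos 2x - (4/5)sin 2x


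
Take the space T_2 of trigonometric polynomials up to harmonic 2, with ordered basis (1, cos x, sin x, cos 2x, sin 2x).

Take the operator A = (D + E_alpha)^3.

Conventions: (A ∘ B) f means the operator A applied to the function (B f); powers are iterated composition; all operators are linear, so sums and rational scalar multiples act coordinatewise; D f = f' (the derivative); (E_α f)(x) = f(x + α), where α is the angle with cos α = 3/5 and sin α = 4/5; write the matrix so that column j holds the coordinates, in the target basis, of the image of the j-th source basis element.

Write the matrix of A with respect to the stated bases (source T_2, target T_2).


the matrix is [[1, 0, 0, 0, 0]; [0, -702/125, -486/125, 0, 0]; [0, 486/125, -702/125, 0, 0]; [0, 0, 0, 114653/15625, -394346/15625]; [0, 0, 0, 394346/15625, 114653/15625]] (rows listed top to bottom)

image of 1: 1
image of cos x: -(702/125)cos x + (486/125)sin x
image of sin x: -(486/125)cos x - (702/125)sin x
image of cos 2x: (114653/15625)cos 2x + (394346/15625)sin 2x
image of sin 2x: -(394346/15625)cos 2x + (114653/15625)sin 2x
each image's coordinates form column j of the matrix


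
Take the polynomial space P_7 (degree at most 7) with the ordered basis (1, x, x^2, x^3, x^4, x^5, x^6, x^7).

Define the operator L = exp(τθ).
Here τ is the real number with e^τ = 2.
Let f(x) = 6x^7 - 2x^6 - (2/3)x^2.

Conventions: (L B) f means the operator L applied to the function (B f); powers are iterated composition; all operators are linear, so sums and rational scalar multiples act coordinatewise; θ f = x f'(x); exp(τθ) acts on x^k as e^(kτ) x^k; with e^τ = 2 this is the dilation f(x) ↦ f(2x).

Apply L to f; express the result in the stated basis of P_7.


the result is g(x) = 768x^7 - 128x^6 - (8/3)x^2

exp(τθ) x^k = e^(kτ) x^k; with e^τ = 2 this sends x^k to 2^k x^k
x^2 ↦ 4 x^2
x^6 ↦ 64 x^6
x^7 ↦ 128 x^7
applying this coordinatewise to f: exp(τθ) f = 768x^7 - 128x^6 - (8/3)x^2


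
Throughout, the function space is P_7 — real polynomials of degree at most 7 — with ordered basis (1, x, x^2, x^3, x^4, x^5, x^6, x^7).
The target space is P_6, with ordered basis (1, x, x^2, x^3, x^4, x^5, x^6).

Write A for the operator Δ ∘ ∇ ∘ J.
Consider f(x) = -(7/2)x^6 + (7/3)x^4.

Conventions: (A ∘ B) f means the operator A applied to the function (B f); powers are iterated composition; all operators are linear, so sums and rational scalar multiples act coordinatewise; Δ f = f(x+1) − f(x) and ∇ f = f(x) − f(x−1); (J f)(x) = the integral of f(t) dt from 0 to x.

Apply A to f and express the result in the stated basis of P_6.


the image equals g(x) = -21x^5 - (77/3)x^3 - (7/3)x

J f = -(1/2)x^7 + (7/15)x^5
∇ J f = -(7/2)x^6 + (21/2)x^5 - (91/6)x^4 + (77/6)x^3 - (35/6)x^2 + (7/6)x - 1/30
Δ (∇ ∘ J) f = -21x^5 - (77/3)x^3 - (7/3)x


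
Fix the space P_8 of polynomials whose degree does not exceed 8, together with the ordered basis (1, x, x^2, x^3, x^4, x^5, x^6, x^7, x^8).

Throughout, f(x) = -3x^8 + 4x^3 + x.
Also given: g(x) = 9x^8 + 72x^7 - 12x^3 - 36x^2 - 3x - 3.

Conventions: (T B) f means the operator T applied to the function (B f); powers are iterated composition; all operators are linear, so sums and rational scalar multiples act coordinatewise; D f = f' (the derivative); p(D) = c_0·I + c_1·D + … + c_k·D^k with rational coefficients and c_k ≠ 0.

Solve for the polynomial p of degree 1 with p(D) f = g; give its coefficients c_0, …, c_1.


c_0 = -3, c_1 = -3

D^0 f = -3x^8 + 4x^3 + x
D^1 f = -24x^7 + 12x^2 + 1
matching coefficients of g against c_0 f + c_1 Df + … from the top degree down determines the c_i
solution: c_0 = -3, c_1 = -3


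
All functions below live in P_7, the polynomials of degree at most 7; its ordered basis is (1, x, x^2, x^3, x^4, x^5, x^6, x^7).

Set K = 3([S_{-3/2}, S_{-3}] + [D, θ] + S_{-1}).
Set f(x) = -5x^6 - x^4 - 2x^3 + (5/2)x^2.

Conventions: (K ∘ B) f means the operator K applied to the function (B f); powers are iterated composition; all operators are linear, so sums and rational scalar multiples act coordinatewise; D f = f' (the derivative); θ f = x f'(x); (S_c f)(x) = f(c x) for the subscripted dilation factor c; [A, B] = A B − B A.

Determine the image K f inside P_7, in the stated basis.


S_{-3} f = -3645x^6 - 81x^4 + 54x^3 + (45/2)x^2
S_{-3/2} S_{-3} f = -(2657205/64)x^6 - (6561/16)x^4 - (729/4)x^3 + (405/8)x^2
S_{-3/2} f = -(3645/64)x^6 - (81/16)x^4 + (27/4)x^3 + (45/8)x^2
S_{-3} S_{-3/2} f = -(2657205/64)x^6 - (6561/16)x^4 - (729/4)x^3 + (405/8)x^2
[S_{-3/2}, S_{-3}] f = 0
θ f = -30x^6 - 4x^4 - 6x^3 + 5x^2
D θ f = -180x^5 - 16x^3 - 18x^2 + 10x
D f = -30x^5 - 4x^3 - 6x^2 + 5x
θ D f = -150x^5 - 12x^3 - 12x^2 + 5x
[D, θ] f = -30x^5 - 4x^3 - 6x^2 + 5x
S_{-1} f = -5x^6 - x^4 + 2x^3 + (5/2)x^2
([S_{-3/2}, S_{-3}] + [D, θ] + S_{-1}) f = -5x^6 - 30x^5 - x^4 - 2x^3 - (7/2)x^2 + 5x
(3([S_{-3/2}, S_{-3}] + [D, θ] + S_{-1})) f = -15x^6 - 90x^5 - 3x^4 - 6x^3 - (21/2)x^2 + 15x

g(x) = -15x^6 - 90x^5 - 3x^4 - 6x^3 - (21/2)x^2 + 15x


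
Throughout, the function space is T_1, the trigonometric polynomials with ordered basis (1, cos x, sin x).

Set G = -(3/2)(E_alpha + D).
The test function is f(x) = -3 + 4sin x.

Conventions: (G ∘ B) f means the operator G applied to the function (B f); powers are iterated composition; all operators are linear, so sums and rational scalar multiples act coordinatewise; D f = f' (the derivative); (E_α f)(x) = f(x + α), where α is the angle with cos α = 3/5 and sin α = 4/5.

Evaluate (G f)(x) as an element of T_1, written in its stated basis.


g(x) = 9/2 - (54/5)cos x - (18/5)sin x

E_alpha f = -3 + (16/5)cos x + (12/5)sin x
D f = 4cos x
(E_alpha + D) f = -3 + (36/5)cos x + (12/5)sin x
(-(3/2)(E_alpha + D)) f = 9/2 - (54/5)cos x - (18/5)sin x


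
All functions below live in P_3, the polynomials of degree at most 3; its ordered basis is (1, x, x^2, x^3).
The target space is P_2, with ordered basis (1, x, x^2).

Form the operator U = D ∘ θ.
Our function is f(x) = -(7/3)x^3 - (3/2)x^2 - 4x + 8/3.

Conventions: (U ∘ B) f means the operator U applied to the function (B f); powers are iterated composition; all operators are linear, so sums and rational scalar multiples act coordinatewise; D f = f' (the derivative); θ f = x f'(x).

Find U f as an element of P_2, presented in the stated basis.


θ f = -7x^3 - 3x^2 - 4x
D θ f = -21x^2 - 6x - 4

g(x) = -21x^2 - 6x - 4


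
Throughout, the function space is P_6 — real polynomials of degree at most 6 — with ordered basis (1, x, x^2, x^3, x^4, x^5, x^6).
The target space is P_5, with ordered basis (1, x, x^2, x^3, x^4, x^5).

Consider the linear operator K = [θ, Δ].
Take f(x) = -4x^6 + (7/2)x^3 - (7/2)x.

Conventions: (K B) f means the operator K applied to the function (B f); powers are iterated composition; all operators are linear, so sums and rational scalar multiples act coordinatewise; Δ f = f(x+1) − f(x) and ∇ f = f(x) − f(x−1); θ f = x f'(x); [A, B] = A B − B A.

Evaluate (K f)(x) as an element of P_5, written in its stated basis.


Δ f = -24x^5 - 60x^4 - 80x^3 - (99/2)x^2 - (27/2)x - 4
θ Δ f = -120x^5 - 240x^4 - 240x^3 - 99x^2 - (27/2)x
θ f = -24x^6 + (21/2)x^3 - (7/2)x
Δ θ f = -144x^5 - 360x^4 - 480x^3 - (657/2)x^2 - (225/2)x - 17
[θ, Δ] f = 24x^5 + 120x^4 + 240x^3 + (459/2)x^2 + 99x + 17

the image equals g(x) = 24x^5 + 120x^4 + 240x^3 + (459/2)x^2 + 99x + 17


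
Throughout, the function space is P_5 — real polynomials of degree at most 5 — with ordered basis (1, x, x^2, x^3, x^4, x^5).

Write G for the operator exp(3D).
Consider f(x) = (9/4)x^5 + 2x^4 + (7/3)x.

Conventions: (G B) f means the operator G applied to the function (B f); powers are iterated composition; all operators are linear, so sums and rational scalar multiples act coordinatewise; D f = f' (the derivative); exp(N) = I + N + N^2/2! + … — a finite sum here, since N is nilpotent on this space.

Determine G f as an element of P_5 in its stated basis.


the result is g(x) = (9/4)x^5 + (143/4)x^4 + (453/2)x^3 + (1431/2)x^2 + (13555/12)x + 2863/4

order-1 term: (135/4)x^4 + 24x^3 + 7
order-2 term: (405/2)x^3 + 108x^2
order-3 term: (1215/2)x^2 + 216x
order-4 term: (3645/4)x + 162
order-5 term: 2187/4
the series for exp(3D) f terminates at order 5
exp(3D) f = (9/4)x^5 + (143/4)x^4 + (453/2)x^3 + (1431/2)x^2 + (13555/12)x + 2863/4


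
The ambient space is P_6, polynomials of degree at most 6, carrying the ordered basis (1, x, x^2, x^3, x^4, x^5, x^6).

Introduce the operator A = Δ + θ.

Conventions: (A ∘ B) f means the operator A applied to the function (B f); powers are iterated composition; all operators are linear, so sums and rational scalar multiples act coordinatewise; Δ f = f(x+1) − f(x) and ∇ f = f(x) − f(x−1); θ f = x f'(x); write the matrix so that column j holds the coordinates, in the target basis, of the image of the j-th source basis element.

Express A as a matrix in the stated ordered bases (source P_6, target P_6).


image of 1: 0
image of x: x + 1
image of x^2: 2x^2 + 2x + 1
image of x^3: 3x^3 + 3x^2 + 3x + 1
image of x^4: 4x^4 + 4x^3 + 6x^2 + 4x + 1
image of x^5: 5x^5 + 5x^4 + 10x^3 + 10x^2 + 5x + 1
image of x^6: 6x^6 + 6x^5 + 15x^4 + 20x^3 + 15x^2 + 6x + 1
each image's coordinates form column j of the matrix

the matrix is [[0, 1, 1, 1, 1, 1, 1]; [0, 1, 2, 3, 4, 5, 6]; [0, 0, 2, 3, 6, 10, 15]; [0, 0, 0, 3, 4, 10, 20]; [0, 0, 0, 0, 4, 5, 15]; [0, 0, 0, 0, 0, 5, 6]; [0, 0, 0, 0, 0, 0, 6]] (rows listed top to bottom)


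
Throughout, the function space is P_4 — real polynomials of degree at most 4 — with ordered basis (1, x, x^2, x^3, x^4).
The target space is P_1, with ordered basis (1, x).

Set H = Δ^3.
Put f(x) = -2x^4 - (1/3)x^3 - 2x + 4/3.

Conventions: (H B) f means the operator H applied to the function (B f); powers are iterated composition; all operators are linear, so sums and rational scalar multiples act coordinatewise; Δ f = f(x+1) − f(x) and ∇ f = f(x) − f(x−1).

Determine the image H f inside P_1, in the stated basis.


the image equals g(x) = -48x - 74

Δ f = -8x^3 - 13x^2 - 9x - 13/3
Δ Δ f = -24x^2 - 50x - 30
Δ Δ Δ f = -48x - 74


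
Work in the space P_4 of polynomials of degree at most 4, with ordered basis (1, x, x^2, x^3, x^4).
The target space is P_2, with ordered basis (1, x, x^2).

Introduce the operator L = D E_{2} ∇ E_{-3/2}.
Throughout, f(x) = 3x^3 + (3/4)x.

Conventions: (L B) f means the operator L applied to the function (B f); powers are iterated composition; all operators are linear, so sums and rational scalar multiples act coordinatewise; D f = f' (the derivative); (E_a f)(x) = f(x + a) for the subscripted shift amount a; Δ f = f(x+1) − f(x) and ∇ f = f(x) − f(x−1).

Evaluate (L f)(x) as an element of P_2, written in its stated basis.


E_{-3/2} f = 3x^3 - (27/2)x^2 + 21x - 45/4
∇ E_{-3/2} f = 9x^2 - 36x + 75/2
E_{2} (∇ E_{-3/2}) f = 9x^2 + 3/2
D E_{2} (∇ E_{-3/2}) f = 18x

g(x) = 18x


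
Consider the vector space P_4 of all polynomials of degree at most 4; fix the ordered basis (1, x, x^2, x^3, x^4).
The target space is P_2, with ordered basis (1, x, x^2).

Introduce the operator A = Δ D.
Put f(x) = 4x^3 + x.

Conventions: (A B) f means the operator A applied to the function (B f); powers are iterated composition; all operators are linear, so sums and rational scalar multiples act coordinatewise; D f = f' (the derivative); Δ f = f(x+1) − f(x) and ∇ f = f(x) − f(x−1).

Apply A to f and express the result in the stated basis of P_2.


D f = 12x^2 + 1
Δ D f = 24x + 12

the result is g(x) = 24x + 12


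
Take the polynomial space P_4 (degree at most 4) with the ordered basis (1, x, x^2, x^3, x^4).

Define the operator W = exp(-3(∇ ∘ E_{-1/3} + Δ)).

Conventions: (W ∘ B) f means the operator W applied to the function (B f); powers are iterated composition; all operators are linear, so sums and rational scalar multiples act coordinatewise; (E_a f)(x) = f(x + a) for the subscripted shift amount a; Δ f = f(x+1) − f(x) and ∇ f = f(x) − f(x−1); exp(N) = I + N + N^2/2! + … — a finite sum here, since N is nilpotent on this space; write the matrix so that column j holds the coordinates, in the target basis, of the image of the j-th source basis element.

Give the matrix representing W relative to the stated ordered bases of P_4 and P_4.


the matrix is [[1, -6, 38, -262, 17878/9]; [0, 1, -12, 114, -1048]; [0, 0, 1, -18, 228]; [0, 0, 0, 1, -24]; [0, 0, 0, 0, 1]] (rows listed top to bottom)

image of 1: 1
image of x: x - 6
image of x^2: x^2 - 12x + 38
image of x^3: x^3 - 18x^2 + 114x - 262
image of x^4: x^4 - 24x^3 + 228x^2 - 1048x + 17878/9
each image's coordinates form column j of the matrix


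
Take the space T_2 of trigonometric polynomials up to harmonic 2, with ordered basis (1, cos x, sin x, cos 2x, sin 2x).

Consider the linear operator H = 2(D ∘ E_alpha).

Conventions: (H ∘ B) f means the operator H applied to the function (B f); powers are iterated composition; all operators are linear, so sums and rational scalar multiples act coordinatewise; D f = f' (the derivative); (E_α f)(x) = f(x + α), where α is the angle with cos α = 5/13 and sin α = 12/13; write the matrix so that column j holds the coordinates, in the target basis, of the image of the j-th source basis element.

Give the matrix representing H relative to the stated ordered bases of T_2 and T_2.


the matrix is [[0, 0, 0, 0, 0]; [0, -24/13, 10/13, 0, 0]; [0, -10/13, -24/13, 0, 0]; [0, 0, 0, -480/169, -476/169]; [0, 0, 0, 476/169, -480/169]] (rows listed top to bottom)

image of 1: 0
image of cos x: -(24/13)cos x - (10/13)sin x
image of sin x: (10/13)cos x - (24/13)sin x
image of cos 2x: -(480/169)cos 2x + (476/169)sin 2x
image of sin 2x: -(476/169)cos 2x - (480/169)sin 2x
each image's coordinates form column j of the matrix


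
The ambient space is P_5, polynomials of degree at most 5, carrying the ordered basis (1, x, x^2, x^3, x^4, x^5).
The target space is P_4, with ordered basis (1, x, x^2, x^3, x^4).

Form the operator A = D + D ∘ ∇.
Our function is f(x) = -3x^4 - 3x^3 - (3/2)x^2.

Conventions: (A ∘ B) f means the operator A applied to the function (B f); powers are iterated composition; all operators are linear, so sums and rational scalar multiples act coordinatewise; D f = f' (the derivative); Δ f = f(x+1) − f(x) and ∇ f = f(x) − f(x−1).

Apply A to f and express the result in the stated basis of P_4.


the result is g(x) = -12x^3 - 45x^2 + 15x - 6

D f = -12x^3 - 9x^2 - 3x
∇ f = -12x^3 + 9x^2 - 6x + 3/2
D ∇ f = -36x^2 + 18x - 6
(D + D ∘ ∇) f = -12x^3 - 45x^2 + 15x - 6


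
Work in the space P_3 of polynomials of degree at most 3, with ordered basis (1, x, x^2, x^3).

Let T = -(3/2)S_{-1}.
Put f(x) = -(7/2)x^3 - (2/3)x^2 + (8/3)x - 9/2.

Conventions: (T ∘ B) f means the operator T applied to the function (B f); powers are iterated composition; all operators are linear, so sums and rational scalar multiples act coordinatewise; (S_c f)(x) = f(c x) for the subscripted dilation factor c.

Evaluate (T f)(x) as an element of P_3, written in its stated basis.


the image equals g(x) = -(21/4)x^3 + x^2 + 4x + 27/4

S_{-1} f = (7/2)x^3 - (2/3)x^2 - (8/3)x - 9/2
(-(3/2)S_{-1}) f = -(21/4)x^3 + x^2 + 4x + 27/4


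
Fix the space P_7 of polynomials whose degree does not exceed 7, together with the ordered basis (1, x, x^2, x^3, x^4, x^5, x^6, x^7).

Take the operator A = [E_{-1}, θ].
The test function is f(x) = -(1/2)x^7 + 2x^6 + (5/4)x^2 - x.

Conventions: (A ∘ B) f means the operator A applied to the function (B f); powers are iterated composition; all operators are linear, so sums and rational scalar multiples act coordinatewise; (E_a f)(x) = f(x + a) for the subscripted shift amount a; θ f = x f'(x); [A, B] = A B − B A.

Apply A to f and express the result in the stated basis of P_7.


θ f = -(7/2)x^7 + 12x^6 + (5/2)x^2 - x
E_{-1} θ f = -(7/2)x^7 + (73/2)x^6 - (291/2)x^5 + (605/2)x^4 - (725/2)x^3 + 256x^2 - (205/2)x + 19
E_{-1} f = -(1/2)x^7 + (11/2)x^6 - (45/2)x^5 + (95/2)x^4 - (115/2)x^3 + (167/4)x^2 - 19x + 19/4
θ E_{-1} f = -(7/2)x^7 + 33x^6 - (225/2)x^5 + 190x^4 - (345/2)x^3 + (167/2)x^2 - 19x
[E_{-1}, θ] f = (7/2)x^6 - 33x^5 + (225/2)x^4 - 190x^3 + (345/2)x^2 - (167/2)x + 19

g(x) = (7/2)x^6 - 33x^5 + (225/2)x^4 - 190x^3 + (345/2)x^2 - (167/2)x + 19


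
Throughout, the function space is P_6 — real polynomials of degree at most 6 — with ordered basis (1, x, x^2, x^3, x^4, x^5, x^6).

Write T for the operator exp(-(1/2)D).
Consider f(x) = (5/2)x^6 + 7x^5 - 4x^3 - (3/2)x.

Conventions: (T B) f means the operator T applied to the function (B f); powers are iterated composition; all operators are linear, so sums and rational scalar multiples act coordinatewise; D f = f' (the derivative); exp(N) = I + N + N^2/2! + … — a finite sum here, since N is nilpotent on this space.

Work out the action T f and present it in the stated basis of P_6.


order-1 term: -(15/2)x^5 - (35/2)x^4 + 6x^2 + 3/4
order-2 term: (75/8)x^4 + (35/2)x^3 - 3x
order-3 term: -(25/4)x^3 - (35/4)x^2 + 1/2
order-4 term: (75/32)x^2 + (35/16)x
order-5 term: -(15/32)x - 7/32
order-6 term: 5/128
the series for exp(-(1/2)D) f terminates at order 6
exp(-(1/2)D) f = (5/2)x^6 - (1/2)x^5 - (65/8)x^4 + (29/4)x^3 - (13/32)x^2 - (89/32)x + 137/128

g(x) = (5/2)x^6 - (1/2)x^5 - (65/8)x^4 + (29/4)x^3 - (13/32)x^2 - (89/32)x + 137/128


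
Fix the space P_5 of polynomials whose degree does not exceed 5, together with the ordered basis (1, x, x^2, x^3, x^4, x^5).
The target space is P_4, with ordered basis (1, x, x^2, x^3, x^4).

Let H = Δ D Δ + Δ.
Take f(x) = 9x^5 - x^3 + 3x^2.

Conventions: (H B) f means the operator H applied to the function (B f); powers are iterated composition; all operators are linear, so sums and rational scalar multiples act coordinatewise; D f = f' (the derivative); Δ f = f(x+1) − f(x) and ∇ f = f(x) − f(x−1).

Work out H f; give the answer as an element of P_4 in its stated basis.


Δ f = 45x^4 + 90x^3 + 87x^2 + 48x + 11
D Δ f = 180x^3 + 270x^2 + 174x + 48
Δ D Δ f = 540x^2 + 1080x + 624
Δ f = 45x^4 + 90x^3 + 87x^2 + 48x + 11
(Δ D Δ + Δ) f = 45x^4 + 90x^3 + 627x^2 + 1128x + 635

the result is g(x) = 45x^4 + 90x^3 + 627x^2 + 1128x + 635


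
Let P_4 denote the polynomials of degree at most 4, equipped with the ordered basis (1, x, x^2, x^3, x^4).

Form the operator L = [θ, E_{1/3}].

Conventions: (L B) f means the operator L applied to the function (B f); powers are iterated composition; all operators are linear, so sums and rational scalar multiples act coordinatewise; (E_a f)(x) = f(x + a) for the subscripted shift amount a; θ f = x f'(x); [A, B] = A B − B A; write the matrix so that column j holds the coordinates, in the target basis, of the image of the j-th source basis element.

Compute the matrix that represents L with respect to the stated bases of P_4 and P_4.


image of 1: 0
image of x: -1/3
image of x^2: -(2/3)x - 2/9
image of x^3: -x^2 - (2/3)x - 1/9
image of x^4: -(4/3)x^3 - (4/3)x^2 - (4/9)x - 4/81
each image's coordinates form column j of the matrix

the matrix is [[0, -1/3, -2/9, -1/9, -4/81]; [0, 0, -2/3, -2/3, -4/9]; [0, 0, 0, -1, -4/3]; [0, 0, 0, 0, -4/3]; [0, 0, 0, 0, 0]] (rows listed top to bottom)
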